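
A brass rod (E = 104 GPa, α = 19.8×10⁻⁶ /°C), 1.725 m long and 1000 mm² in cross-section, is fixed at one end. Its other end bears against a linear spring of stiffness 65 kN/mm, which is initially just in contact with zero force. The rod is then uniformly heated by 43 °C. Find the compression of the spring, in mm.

δ ≈ 0.707 mm

If the spring were absent the rod would lengthen by αΔT L = 19.8×10⁻⁶ × 43 × 1725 = 1.469 mm.
With a force P in the spring, the elastic change of the rod is PL/(AE) and that of the spring is P/k; compatibility requires their sum to equal δ_free.
So P = δ_free / [L/(AE) + 1/k] = 1.469 / [ 1725/(1000×104×10³) + 1/(65×10³) ].
P = 1.469 / 3.197×10⁻⁵ = 45940 N.
Spring compression = P/k = 45940/(65×10³) = 0.7067 mm.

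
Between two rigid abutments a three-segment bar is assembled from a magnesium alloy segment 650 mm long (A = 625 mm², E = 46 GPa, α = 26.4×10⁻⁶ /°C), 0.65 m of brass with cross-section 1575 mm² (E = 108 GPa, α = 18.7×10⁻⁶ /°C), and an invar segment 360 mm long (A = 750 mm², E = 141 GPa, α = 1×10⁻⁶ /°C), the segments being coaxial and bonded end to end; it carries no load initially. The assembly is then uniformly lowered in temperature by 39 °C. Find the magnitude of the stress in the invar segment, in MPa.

If the supports were absent, the total length change would be Σ αᵢΔT Lᵢ = 26.4×10⁻⁶×39×650 + 18.7×10⁻⁶×39×650 + 1×10⁻⁶×39×360 = 1.157 mm.
Since the ends are fixed, an axial force P builds up, equal in every segment, with P · Σ Lᵢ/(AᵢEᵢ) = δ_free.
The series flexibility is Σ Lᵢ/(AᵢEᵢ) = 650/(625×46×10³) + 650/(1575×108×10³) + 360/(750×141×10³) = 2.983×10⁻⁵ mm/N.
Hence P = δ_free / Σ(L/AE) = 1.157/2.983×10⁻⁵ = 38.79 kN (tensile).
σ_{invar} = P / A = 38790 / 750 = 51.72 MPa.

σ ≈ 51.7 MPa (tensile)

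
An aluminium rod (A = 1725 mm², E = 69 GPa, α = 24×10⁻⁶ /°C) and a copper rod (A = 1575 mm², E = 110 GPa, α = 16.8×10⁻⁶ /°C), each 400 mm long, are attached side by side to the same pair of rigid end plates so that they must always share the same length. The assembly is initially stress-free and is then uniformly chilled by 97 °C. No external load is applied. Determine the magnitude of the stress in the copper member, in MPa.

σ ≈ 31.3 MPa (compressive)

Equilibrium of a rigid end plate with no external load gives equal and opposite internal forces ±P in the two members. Since α_{aluminium} > α_{copper}, cooling drives the aluminium into tension and the copper into compression.
Setting the final lengths equal and cancelling L: (α₁ − α₂)ΔT = P/(A₁E₁) + P/(A₂E₂).
|α₁ − α₂|·ΔT = 7.2×10⁻⁶ × 97 = 0.0006984.
1/(A₁E₁) + 1/(A₂E₂) = 1/(1725×69×10³) + 1/(1575×110×10³) = 1.417×10⁻⁸ N⁻¹.
So P = 0.0006984 / 1.417×10⁻⁸ = 49.27 kN.
σ_{copper} = P/A₂ = 49270/1575 = 31.29 MPa, compressive.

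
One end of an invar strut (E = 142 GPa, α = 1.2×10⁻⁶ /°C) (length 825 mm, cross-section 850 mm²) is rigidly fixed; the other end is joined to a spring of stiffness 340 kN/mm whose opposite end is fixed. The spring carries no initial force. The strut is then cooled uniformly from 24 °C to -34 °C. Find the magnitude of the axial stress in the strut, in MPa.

σ ≈ 6.91 MPa (tensile)

If the spring were absent the strut would shorten by αΔT L = 1.2×10⁻⁶ × 58 × 825 = 0.05742 mm.
With a force P in the spring, the elastic change of the strut is PL/(AE) and that of the spring is P/k; compatibility requires their sum to equal δ_free.
So P = δ_free / [L/(AE) + 1/k] = 0.05742 / [ 825/(850×142×10³) + 1/(340×10³) ].
P = 0.05742 / 9.776×10⁻⁶ = 5873 N.
σ = P/A = 5873/850 = 6.91 MPa.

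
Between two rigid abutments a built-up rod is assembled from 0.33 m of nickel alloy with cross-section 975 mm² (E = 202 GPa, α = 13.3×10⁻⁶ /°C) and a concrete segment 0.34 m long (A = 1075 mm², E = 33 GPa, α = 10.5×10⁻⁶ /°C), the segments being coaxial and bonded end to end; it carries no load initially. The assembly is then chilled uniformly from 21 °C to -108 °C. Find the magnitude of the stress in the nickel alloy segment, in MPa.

σ ≈ 93.5 MPa (tensile)

If the supports were absent, the total length change would be Σ αᵢΔT Lᵢ = 13.3×10⁻⁶×129×330 + 10.5×10⁻⁶×129×340 = 1.027 mm.
Since the ends are fixed, an axial force P builds up, equal in every segment, with P · Σ Lᵢ/(AᵢEᵢ) = δ_free.
The series flexibility is Σ Lᵢ/(AᵢEᵢ) = 330/(975×202×10³) + 340/(1075×33×10³) = 1.126×10⁻⁵ mm/N.
Hence P = δ_free / Σ(L/AE) = 1.027/1.126×10⁻⁵ = 91.18 kN (tensile).
σ_{nickel alloy} = P / A = 91180 / 975 = 93.52 MPa.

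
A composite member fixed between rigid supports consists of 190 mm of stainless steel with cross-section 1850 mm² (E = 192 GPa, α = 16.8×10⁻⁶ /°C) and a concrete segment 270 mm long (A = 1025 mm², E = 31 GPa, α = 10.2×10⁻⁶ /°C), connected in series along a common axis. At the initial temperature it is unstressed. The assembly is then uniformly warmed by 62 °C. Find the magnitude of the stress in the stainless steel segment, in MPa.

σ ≈ 22.1 MPa (compressive)

Free thermal expansion of the whole bar: Σ αᵢΔT Lᵢ = 16.8×10⁻⁶×62×190 + 10.2×10⁻⁶×62×270 = 0.3687 mm.
The walls prevent any net length change, so an axial force P (same in every segment) develops. Compatibility: P · Σ Lᵢ/(AᵢEᵢ) = δ_free.
Σ Lᵢ/(AᵢEᵢ) = 190/(1850×192×10³) + 270/(1025×31×10³) = 9.032×10⁻⁶ mm/N.
So P = 0.3687 / 9.032×10⁻⁶ = 40.82 kN, compressive.
σ_{stainless steel} = P / A = 40820 / 1850 = 22.06 MPa.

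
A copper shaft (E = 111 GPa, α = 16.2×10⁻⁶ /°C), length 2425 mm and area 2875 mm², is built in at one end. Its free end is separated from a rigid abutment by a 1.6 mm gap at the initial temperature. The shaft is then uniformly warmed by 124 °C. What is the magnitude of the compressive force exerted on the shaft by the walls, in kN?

P ≈ 431 kN

Free thermal elongation = αΔT L = 16.2×10⁻⁶ × 124 × 2425 = 4.871 mm.
After closing the 1.6 mm clearance, 4.871 − 1.6 = 3.271 mm of expansion remains to be suppressed by the wall.
So σ = E(δ_free − g)/L = 111×10³ × 3.271/2425 = 149.7 MPa.
P = σA = 149.7 × 2875 = 430.5 kN.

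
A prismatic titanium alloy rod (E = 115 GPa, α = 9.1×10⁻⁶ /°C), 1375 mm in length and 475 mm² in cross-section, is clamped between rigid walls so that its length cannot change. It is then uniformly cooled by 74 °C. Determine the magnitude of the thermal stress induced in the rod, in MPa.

σ ≈ 77.4 MPa (tensile)

Because both ends are immovable the net strain is zero, and the suppressed thermal strain is αΔT = 9.1×10⁻⁶ × 74 = 673.4×10⁻⁶.
σ = EαΔT = 115×10³ × 9.1×10⁻⁶ × 74 = 77.44 MPa (tensile; the rod is trying to contract).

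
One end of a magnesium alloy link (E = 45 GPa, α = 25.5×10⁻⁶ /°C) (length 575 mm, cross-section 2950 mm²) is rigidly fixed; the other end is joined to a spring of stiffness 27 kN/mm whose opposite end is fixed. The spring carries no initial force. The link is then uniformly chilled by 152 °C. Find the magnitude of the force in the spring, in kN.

P ≈ 53.9 kN

Free thermal contraction: δ_free = αΔT L = 25.5×10⁻⁶ × 152 × 575 = 2.229 mm.
Let P be the tensile force in the spring. The link extends elastically by PL/(AE) and the spring stretches by P/k; together these equal δ_free.
So P = δ_free / [L/(AE) + 1/k] = 2.229 / [ 575/(2950×45×10³) + 1/(27×10³) ].
P = 2.229 / 4.137×10⁻⁵ = 53870 N.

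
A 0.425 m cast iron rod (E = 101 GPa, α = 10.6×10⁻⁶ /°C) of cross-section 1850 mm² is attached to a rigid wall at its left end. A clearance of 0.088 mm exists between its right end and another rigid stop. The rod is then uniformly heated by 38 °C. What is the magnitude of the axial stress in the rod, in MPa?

Unrestrained expansion: δ_free = αΔT L = 10.6×10⁻⁶ × 38 × 425 = 0.1712 mm.
The gap closes (δ_free > 0.088 mm) and the wall then resists a further 0.1712 − 0.088 = 0.08319 mm of expansion.
That suppressed elongation corresponds to σ = E·Δ/L = 101×10³ × 0.08319/425 = 19.77 MPa.

σ ≈ 19.8 MPa (compressive)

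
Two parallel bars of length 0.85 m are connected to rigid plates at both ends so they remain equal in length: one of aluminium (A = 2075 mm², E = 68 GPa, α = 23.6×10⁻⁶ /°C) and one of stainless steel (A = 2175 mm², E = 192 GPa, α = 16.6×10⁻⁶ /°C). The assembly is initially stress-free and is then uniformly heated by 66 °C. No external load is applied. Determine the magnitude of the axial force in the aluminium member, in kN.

P ≈ 48.7 kN (compressive in the aluminium)

The aluminium has the larger α, so on heating it would change length more than the stainless steel if both were free. The rigid plates force a common final length, so the aluminium is put into compression and the stainless steel into tension, with equal and opposite forces P (no external load).
Compatibility of the two members (thermal + elastic change equal): (α₁ − α₂)ΔT = P·[1/(A₁E₁) + 1/(A₂E₂)].
|α₁ − α₂|·ΔT = 7×10⁻⁶ × 66 = 0.000462.
1/(A₁E₁) + 1/(A₂E₂) = 1/(2075×68×10³) + 1/(2175×192×10³) = 9.482×10⁻⁹ N⁻¹.
P = 0.000462 / 9.482×10⁻⁹ = 48720 N = 48.72 kN.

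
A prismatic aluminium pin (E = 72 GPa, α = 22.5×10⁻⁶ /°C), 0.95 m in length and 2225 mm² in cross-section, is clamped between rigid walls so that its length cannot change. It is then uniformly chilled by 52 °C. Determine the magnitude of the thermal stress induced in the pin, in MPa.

σ ≈ 84.2 MPa (tensile)

The supports are rigid, so the total axial strain is zero. The restrained thermal strain is ε = αΔT = 22.5×10⁻⁶ × 52 = 1170×10⁻⁶.
The stress required to suppress this strain is σ = Eε = 72×10³ × 1170×10⁻⁶ = 84.24 MPa, tensile since the pin is trying to contract.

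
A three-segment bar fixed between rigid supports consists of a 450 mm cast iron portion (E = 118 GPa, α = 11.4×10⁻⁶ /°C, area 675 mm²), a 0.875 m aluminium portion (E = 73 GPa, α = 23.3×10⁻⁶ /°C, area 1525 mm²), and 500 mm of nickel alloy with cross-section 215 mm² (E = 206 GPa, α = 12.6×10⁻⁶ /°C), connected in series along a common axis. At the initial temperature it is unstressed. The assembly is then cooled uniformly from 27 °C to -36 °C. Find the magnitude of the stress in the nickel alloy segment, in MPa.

σ ≈ 376 MPa (tensile)

If the supports were absent, the total length change would be Σ αᵢΔT Lᵢ = 11.4×10⁻⁶×63×450 + 23.3×10⁻⁶×63×875 + 12.6×10⁻⁶×63×500 = 2.005 mm.
Since the ends are fixed, an axial force P builds up, equal in every segment, with P · Σ Lᵢ/(AᵢEᵢ) = δ_free.
Σ Lᵢ/(AᵢEᵢ) = 450/(675×118×10³) + 875/(1525×73×10³) + 500/(215×206×10³) = 2.48×10⁻⁵ mm/N.
So P = 2.005 / 2.48×10⁻⁵ = 80.83 kN, tensile.
σ_{nickel alloy} = P / A = 80830 / 215 = 376 MPa.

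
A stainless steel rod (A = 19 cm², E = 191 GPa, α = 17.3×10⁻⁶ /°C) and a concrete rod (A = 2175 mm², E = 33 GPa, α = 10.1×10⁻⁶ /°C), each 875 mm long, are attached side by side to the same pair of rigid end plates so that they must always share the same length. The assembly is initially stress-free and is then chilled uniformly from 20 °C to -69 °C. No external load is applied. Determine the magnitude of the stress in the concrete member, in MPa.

The stainless steel has the larger α, so on cooling it would change length more than the concrete if both were free. The rigid plates force a common final length, so the stainless steel is put into tension and the concrete into compression, with equal and opposite forces P (no external load).
Setting the final lengths equal and cancelling L: (α₁ − α₂)ΔT = P/(A₁E₁) + P/(A₂E₂).
|α₁ − α₂|·ΔT = 7.2×10⁻⁶ × 89 = 0.0006408.
1/(A₁E₁) + 1/(A₂E₂) = 1/(1900×191×10³) + 1/(2175×33×10³) = 1.669×10⁻⁸ N⁻¹.
So P = 0.0006408 / 1.669×10⁻⁸ = 38.4 kN.
σ_{concrete} = P/A₂ = 38400/2175 = 17.65 MPa, compressive.

σ ≈ 17.7 MPa (compressive)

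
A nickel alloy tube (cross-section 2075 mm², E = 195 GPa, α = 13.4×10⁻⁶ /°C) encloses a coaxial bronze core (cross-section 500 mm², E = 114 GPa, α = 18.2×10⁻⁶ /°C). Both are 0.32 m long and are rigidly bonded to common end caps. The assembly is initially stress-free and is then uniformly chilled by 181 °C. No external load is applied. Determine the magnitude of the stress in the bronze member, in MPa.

Equilibrium of a rigid end plate with no external load gives equal and opposite internal forces ±P in the two members. Since α_{bronze} > α_{nickel alloy}, cooling drives the bronze into tension and the nickel alloy into compression.
Equating the net (thermal + elastic) strains gives |α₁ − α₂|·ΔT = P·[1/(A₁E₁) + 1/(A₂E₂)].
|α₁ − α₂|·ΔT = 4.8×10⁻⁶ × 181 = 0.0008688.
1/(A₁E₁) + 1/(A₂E₂) = 1/(2075×195×10³) + 1/(500×114×10³) = 2.002×10⁻⁸ N⁻¹.
P = 0.0008688 / 2.002×10⁻⁸ = 43410 N = 43.41 kN.
σ_{bronze} = P/A₂ = 43410/500 = 86.81 MPa, tensile.

σ ≈ 86.8 MPa (tensile)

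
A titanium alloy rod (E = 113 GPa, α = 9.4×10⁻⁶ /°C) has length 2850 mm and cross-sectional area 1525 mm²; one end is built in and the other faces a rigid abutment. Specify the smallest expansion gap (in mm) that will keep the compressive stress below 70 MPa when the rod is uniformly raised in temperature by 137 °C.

g ≈ 1.9 mm

Free expansion if unrestrained: δ_free = αΔT L = 9.4×10⁻⁶ × 137 × 2850 = 3.67 mm.
A stress of 70 MPa corresponds to the wall pushing the rod back by σL/E = 70×2850/(113×10³) = 1.765 mm.
So the gap has to take up the difference, g_min = δ_free − σL/E = 3.67 − 1.765 = 1.905 mm.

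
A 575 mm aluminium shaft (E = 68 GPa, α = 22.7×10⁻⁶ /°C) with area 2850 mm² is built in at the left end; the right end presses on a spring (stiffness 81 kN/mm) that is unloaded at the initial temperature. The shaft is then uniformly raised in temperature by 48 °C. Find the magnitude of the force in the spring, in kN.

If the spring were absent the shaft would lengthen by αΔT L = 22.7×10⁻⁶ × 48 × 575 = 0.6265 mm.
With a force P in the spring, the elastic change of the shaft is PL/(AE) and that of the spring is P/k; compatibility requires their sum to equal δ_free.
P [ L/(AE) + 1/k ] = δ_free → P [ 575/(2850×68×10³) + 1/(81×10³) ] = 0.6265.
P = 0.6265 / 1.531×10⁻⁵ = 40920 N.

P ≈ 40.9 kN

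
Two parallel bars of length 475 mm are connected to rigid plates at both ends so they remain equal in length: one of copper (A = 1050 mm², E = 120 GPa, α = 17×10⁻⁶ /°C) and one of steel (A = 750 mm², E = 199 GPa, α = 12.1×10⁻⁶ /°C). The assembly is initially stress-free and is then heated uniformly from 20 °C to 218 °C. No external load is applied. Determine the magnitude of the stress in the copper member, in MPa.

σ ≈ 63.1 MPa (compressive)

The copper has the larger α, so on heating it would change length more than the steel if both were free. The rigid plates force a common final length, so the copper is put into compression and the steel into tension, with equal and opposite forces P (no external load).
Equating the net (thermal + elastic) strains gives |α₁ − α₂|·ΔT = P·[1/(A₁E₁) + 1/(A₂E₂)].
|α₁ − α₂|·ΔT = 4.9×10⁻⁶ × 198 = 0.0009702.
1/(A₁E₁) + 1/(A₂E₂) = 1/(1050×120×10³) + 1/(750×199×10³) = 1.464×10⁻⁸ N⁻¹.
P = 0.0009702 / 1.464×10⁻⁸ = 66290 N = 66.29 kN.
σ_{copper} = P/A₁ = 66290/1050 = 63.13 MPa, compressive.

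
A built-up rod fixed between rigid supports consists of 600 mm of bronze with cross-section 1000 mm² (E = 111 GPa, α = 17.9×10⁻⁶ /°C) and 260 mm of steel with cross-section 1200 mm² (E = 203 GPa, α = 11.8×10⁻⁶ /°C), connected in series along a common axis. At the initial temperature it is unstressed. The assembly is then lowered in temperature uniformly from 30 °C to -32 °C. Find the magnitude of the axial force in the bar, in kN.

P ≈ 132 kN (tensile)

Free thermal contraction of the whole bar: Σ αᵢΔT Lᵢ = 17.9×10⁻⁶×62×600 + 11.8×10⁻⁶×62×260 = 0.8561 mm.
Since the ends are fixed, an axial force P builds up, equal in every segment, with P · Σ Lᵢ/(AᵢEᵢ) = δ_free.
Σ Lᵢ/(AᵢEᵢ) = 600/(1000×111×10³) + 260/(1200×203×10³) = 6.473×10⁻⁶ mm/N.
So P = 0.8561 / 6.473×10⁻⁶ = 132.3 kN, tensile.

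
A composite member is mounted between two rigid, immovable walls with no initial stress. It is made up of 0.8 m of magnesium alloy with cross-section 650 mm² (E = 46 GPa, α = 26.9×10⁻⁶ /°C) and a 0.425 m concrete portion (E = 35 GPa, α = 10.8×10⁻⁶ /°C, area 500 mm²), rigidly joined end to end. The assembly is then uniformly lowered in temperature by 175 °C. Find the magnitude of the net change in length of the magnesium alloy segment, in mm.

If the supports were absent, the total length change would be Σ αᵢΔT Lᵢ = 26.9×10⁻⁶×175×800 + 10.8×10⁻⁶×175×425 = 4.569 mm.
The rigid supports impose zero overall length change; the single axial force P common to all segments must satisfy P Σ Lᵢ/(AᵢEᵢ) = δ_free.
Σ Lᵢ/(AᵢEᵢ) = 800/(650×46×10³) + 425/(500×35×10³) = 5.104×10⁻⁵ mm/N.
So P = 4.569 / 5.104×10⁻⁵ = 89.52 kN, tensile.
For the magnesium alloy segment, free thermal change = 26.9×10⁻⁶×175×800 = 3.766 mm and elastic change from P = 89520×800/(650×46×10³) = 2.395 mm; these oppose, so the net change is 1.37 mm (segment shortens).

|ΔL| ≈ 1.37 mm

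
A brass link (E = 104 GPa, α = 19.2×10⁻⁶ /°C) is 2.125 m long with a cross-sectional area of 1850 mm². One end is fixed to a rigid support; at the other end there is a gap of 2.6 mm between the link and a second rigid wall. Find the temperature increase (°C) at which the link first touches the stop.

The gap closes when αΔT L = 2.6 mm, since the link is still unstressed at that instant.
ΔT = 2.6 / (19.2×10⁻⁶ × 2125) = 63.73 °C.

ΔT ≈ 63.7 °C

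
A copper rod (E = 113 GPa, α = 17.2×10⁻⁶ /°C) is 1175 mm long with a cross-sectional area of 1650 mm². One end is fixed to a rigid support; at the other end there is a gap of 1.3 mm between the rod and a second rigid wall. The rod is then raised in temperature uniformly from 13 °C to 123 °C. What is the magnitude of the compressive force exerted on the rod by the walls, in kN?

P ≈ 146 kN

Unrestrained expansion: δ_free = αΔT L = 17.2×10⁻⁶ × 110 × 1175 = 2.223 mm.
This exceeds the 1.3 mm gap, so the wall pushes back. The portion of expansion that must be recovered elastically is δ_free − gap = 2.223 − 1.3 = 0.9231 mm.
So σ = E(δ_free − g)/L = 113×10³ × 0.9231/1175 = 88.77 MPa.
P = σA = 88.77 × 1650 = 146.5 kN.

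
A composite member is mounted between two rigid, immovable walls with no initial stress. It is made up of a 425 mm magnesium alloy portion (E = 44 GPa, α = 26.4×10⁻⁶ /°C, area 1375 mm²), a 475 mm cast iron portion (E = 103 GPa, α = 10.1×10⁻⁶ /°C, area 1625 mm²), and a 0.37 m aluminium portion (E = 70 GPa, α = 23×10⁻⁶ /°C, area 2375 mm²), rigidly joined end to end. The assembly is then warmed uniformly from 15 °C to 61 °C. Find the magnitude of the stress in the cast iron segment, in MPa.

σ ≈ 57.4 MPa (compressive)

With the walls removed the bar would change length by δ_free = Σ αᵢΔT Lᵢ = 26.4×10⁻⁶×46×425 + 10.1×10⁻⁶×46×475 + 23×10⁻⁶×46×370 = 1.128 mm.
The rigid supports impose zero overall length change; the single axial force P common to all segments must satisfy P Σ Lᵢ/(AᵢEᵢ) = δ_free.
Σ Lᵢ/(AᵢEᵢ) = 425/(1375×44×10³) + 475/(1625×103×10³) + 370/(2375×70×10³) = 1.209×10⁻⁵ mm/N.
So P = 1.128 / 1.209×10⁻⁵ = 93.34 kN, compressive.
σ_{cast iron} = P / A = 93340 / 1625 = 57.44 MPa.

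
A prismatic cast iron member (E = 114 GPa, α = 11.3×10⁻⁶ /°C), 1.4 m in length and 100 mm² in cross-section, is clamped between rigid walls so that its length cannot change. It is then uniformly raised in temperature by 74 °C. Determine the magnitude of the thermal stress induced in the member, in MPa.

σ ≈ 95.3 MPa (compressive)

Because both ends are immovable the net strain is zero, and the suppressed thermal strain is αΔT = 11.3×10⁻⁶ × 74 = 836.2×10⁻⁶.
σ = EαΔT = 114×10³ × 11.3×10⁻⁶ × 74 = 95.33 MPa (compressive; the member is trying to expand).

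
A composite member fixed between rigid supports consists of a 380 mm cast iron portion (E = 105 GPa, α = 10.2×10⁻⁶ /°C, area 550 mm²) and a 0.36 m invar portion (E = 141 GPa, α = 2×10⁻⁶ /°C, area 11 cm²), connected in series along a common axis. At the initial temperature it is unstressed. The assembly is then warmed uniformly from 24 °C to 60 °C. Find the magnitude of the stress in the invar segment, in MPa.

σ ≈ 16.9 MPa (compressive)

With the walls removed the bar would change length by δ_free = Σ αᵢΔT Lᵢ = 10.2×10⁻⁶×36×380 + 2×10⁻⁶×36×360 = 0.1655 mm.
The walls prevent any net length change, so an axial force P (same in every segment) develops. Compatibility: P · Σ Lᵢ/(AᵢEᵢ) = δ_free.
Σ Lᵢ/(AᵢEᵢ) = 380/(550×105×10³) + 360/(1100×141×10³) = 8.901×10⁻⁶ mm/N.
Hence P = δ_free / Σ(L/AE) = 0.1655/8.901×10⁻⁶ = 18.59 kN (compressive).
σ_{invar} = P / A = 18590 / 1100 = 16.9 MPa.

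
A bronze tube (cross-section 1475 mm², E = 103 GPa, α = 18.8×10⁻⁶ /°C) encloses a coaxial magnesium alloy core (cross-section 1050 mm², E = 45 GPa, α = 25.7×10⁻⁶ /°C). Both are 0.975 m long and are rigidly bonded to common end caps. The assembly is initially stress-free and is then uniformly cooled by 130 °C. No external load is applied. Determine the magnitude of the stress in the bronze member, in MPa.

Both members must finish at the same length. With the larger α, the magnesium alloy tends to over-contract; the plates restrain it, putting the magnesium alloy in tension and the bronze in compression. With no external load the two internal forces are equal and opposite, magnitude P.
Equating the net (thermal + elastic) strains gives |α₁ − α₂|·ΔT = P·[1/(A₁E₁) + 1/(A₂E₂)].
|α₁ − α₂|·ΔT = 6.9×10⁻⁶ × 130 = 0.000897.
1/(A₁E₁) + 1/(A₂E₂) = 1/(1475×103×10³) + 1/(1050×45×10³) = 2.775×10⁻⁸ N⁻¹.
P = 0.000897 / 2.775×10⁻⁸ = 32330 N = 32.33 kN.
σ_{bronze} = P/A₁ = 32330/1475 = 21.92 MPa, compressive.

σ ≈ 21.9 MPa (compressive)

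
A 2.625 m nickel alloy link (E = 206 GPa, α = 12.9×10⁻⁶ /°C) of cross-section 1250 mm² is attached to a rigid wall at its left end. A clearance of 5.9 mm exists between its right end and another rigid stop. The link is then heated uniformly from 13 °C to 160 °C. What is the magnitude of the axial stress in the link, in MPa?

σ ≈ 0 MPa

Unrestrained expansion: δ_free = αΔT L = 12.9×10⁻⁶ × 147 × 2625 = 4.978 mm.
Since δ_free = 4.98 mm is less than the 5.9 mm gap, the link never touches the wall. No axial force develops.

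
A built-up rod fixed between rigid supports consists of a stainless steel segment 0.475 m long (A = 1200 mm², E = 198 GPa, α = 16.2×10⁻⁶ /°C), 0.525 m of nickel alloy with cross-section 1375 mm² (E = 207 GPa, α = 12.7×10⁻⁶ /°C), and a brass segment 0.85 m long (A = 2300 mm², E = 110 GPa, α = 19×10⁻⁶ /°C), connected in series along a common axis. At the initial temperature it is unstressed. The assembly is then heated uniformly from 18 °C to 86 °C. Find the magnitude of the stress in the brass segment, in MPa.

σ ≈ 125 MPa (compressive)

If the supports were absent, the total length change would be Σ αᵢΔT Lᵢ = 16.2×10⁻⁶×68×475 + 12.7×10⁻⁶×68×525 + 19×10⁻⁶×68×850 = 2.075 mm.
Since the ends are fixed, an axial force P builds up, equal in every segment, with P · Σ Lᵢ/(AᵢEᵢ) = δ_free.
Σ Lᵢ/(AᵢEᵢ) = 475/(1200×198×10³) + 525/(1375×207×10³) + 850/(2300×110×10³) = 7.203×10⁻⁶ mm/N.
Hence P = δ_free / Σ(L/AE) = 2.075/7.203×10⁻⁶ = 288 kN (compressive).
σ_{brass} = P / A = 288000 / 2300 = 125.2 MPa.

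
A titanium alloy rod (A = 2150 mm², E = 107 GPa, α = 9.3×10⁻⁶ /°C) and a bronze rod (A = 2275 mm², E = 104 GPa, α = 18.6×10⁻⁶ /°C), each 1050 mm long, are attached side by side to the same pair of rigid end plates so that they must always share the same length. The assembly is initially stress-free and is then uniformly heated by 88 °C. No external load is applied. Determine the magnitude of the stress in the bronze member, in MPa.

Equilibrium of a rigid end plate with no external load gives equal and opposite internal forces ±P in the two members. Since α_{bronze} > α_{titanium alloy}, heating drives the bronze into compression and the titanium alloy into tension.
Equating the net (thermal + elastic) strains gives |α₁ − α₂|·ΔT = P·[1/(A₁E₁) + 1/(A₂E₂)].
|α₁ − α₂|·ΔT = 9.3×10⁻⁶ × 88 = 0.0008184.
1/(A₁E₁) + 1/(A₂E₂) = 1/(2150×107×10³) + 1/(2275×104×10³) = 8.573×10⁻⁹ N⁻¹.
So P = 0.0008184 / 8.573×10⁻⁹ = 95.46 kN.
σ_{bronze} = P/A₂ = 95460/2275 = 41.96 MPa, compressive.

σ ≈ 42 MPa (compressive)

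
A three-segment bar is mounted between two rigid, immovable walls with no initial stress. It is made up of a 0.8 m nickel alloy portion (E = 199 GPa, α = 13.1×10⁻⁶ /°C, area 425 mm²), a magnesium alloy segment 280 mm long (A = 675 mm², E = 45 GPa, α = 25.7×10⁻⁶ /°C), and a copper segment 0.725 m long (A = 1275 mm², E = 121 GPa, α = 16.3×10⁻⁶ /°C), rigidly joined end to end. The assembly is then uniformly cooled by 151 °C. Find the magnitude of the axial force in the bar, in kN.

P ≈ 191 kN (tensile)

If the supports were absent, the total length change would be Σ αᵢΔT Lᵢ = 13.1×10⁻⁶×151×800 + 25.7×10⁻⁶×151×280 + 16.3×10⁻⁶×151×725 = 4.454 mm.
The rigid supports impose zero overall length change; the single axial force P common to all segments must satisfy P Σ Lᵢ/(AᵢEᵢ) = δ_free.
The series flexibility is Σ Lᵢ/(AᵢEᵢ) = 800/(425×199×10³) + 280/(675×45×10³) + 725/(1275×121×10³) = 2.338×10⁻⁵ mm/N.
P = 4.454 / 2.338×10⁻⁵ = 190500 N = 190.5 kN, tensile.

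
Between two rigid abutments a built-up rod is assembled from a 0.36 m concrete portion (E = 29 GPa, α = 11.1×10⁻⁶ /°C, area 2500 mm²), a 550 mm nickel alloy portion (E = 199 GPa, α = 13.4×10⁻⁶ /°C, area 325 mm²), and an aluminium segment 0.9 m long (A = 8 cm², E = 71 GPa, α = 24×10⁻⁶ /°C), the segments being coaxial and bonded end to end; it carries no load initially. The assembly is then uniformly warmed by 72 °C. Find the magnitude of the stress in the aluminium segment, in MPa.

σ ≈ 101 MPa (compressive)

If the supports were absent, the total length change would be Σ αᵢΔT Lᵢ = 11.1×10⁻⁶×72×360 + 13.4×10⁻⁶×72×550 + 24×10⁻⁶×72×900 = 2.374 mm.
The rigid supports impose zero overall length change; the single axial force P common to all segments must satisfy P Σ Lᵢ/(AᵢEᵢ) = δ_free.
Σ Lᵢ/(AᵢEᵢ) = 360/(2500×29×10³) + 550/(325×199×10³) + 900/(800×71×10³) = 2.931×10⁻⁵ mm/N.
P = 2.374 / 2.931×10⁻⁵ = 80970 N = 80.97 kN, compressive.
σ_{aluminium} = P / A = 80970 / 800 = 101.2 MPa.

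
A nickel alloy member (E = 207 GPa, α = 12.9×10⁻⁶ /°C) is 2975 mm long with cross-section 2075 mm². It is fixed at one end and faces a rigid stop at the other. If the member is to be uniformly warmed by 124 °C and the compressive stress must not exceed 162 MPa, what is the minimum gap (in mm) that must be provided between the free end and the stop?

With no wall the member would lengthen by αΔT L = 12.9×10⁻⁶ × 124 × 2975 = 4.759 mm.
At the allowable stress the elastic shortening the wall may impose is σL/E = 162 × 2975 / (207×10³) = 2.328 mm.
The gap must absorb the remainder: g_min = 4.759 − 2.328 = 2.431 mm.

g ≈ 2.43 mm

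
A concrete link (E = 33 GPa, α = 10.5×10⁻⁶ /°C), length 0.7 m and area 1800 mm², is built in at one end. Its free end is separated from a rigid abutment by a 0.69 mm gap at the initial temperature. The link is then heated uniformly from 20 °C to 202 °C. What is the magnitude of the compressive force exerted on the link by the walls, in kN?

If the wall were absent the link would grow by αΔT L = 10.5×10⁻⁶ × 182 × 700 = 1.338 mm.
This exceeds the 0.69 mm gap, so the wall pushes back. The portion of expansion that must be recovered elastically is δ_free − gap = 1.338 − 0.69 = 0.6477 mm.
Compatibility: PL/(AE) = 0.6477 mm, so σ = P/A = E × (0.6477/700) = 30.53 MPa.
Force on the wall = σA = 30.53 × 1800 mm² = 54.96 kN.

P ≈ 55 kN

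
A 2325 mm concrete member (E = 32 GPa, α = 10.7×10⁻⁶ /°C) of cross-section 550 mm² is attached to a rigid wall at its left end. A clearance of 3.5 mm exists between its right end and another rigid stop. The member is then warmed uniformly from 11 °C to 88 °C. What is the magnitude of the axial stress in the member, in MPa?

Free thermal elongation = αΔT L = 10.7×10⁻⁶ × 77 × 2325 = 1.916 mm.
This is smaller than the 3.5 mm clearance, so the member expands freely without reaching the stop — the stress is zero.

σ ≈ 0 MPa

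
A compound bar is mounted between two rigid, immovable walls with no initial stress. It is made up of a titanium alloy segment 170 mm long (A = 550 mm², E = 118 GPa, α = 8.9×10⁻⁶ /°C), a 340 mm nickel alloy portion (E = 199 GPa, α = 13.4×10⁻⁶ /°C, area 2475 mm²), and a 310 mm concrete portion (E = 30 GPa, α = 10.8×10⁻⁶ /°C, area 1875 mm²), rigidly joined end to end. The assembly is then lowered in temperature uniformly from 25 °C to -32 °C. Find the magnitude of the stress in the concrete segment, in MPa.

Free thermal contraction of the whole bar: Σ αᵢΔT Lᵢ = 8.9×10⁻⁶×57×170 + 13.4×10⁻⁶×57×340 + 10.8×10⁻⁶×57×310 = 0.5368 mm.
The walls prevent any net length change, so an axial force P (same in every segment) develops. Compatibility: P · Σ Lᵢ/(AᵢEᵢ) = δ_free.
Σ Lᵢ/(AᵢEᵢ) = 170/(550×118×10³) + 340/(2475×199×10³) + 310/(1875×30×10³) = 8.821×10⁻⁶ mm/N.
P = 0.5368 / 8.821×10⁻⁶ = 60850 N = 60.85 kN, tensile.
σ_{concrete} = P / A = 60850 / 1875 = 32.45 MPa.

σ ≈ 32.5 MPa (tensile)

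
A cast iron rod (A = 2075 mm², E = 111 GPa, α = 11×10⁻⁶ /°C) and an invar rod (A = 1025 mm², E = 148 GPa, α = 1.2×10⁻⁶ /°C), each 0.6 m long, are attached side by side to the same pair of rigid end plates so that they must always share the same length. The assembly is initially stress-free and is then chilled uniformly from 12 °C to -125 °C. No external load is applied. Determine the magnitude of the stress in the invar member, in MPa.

σ ≈ 120 MPa (compressive)

Both members must finish at the same length. With the larger α, the cast iron tends to over-contract; the plates restrain it, putting the cast iron in tension and the invar in compression. With no external load the two internal forces are equal and opposite, magnitude P.
Equating the net (thermal + elastic) strains gives |α₁ − α₂|·ΔT = P·[1/(A₁E₁) + 1/(A₂E₂)].
|α₁ − α₂|·ΔT = 9.8×10⁻⁶ × 137 = 0.001343.
1/(A₁E₁) + 1/(A₂E₂) = 1/(2075×111×10³) + 1/(1025×148×10³) = 1.093×10⁻⁸ N⁻¹.
P = 0.001343 / 1.093×10⁻⁸ = 122800 N = 122.8 kN.
σ_{invar} = P/A₂ = 122800/1025 = 119.8 MPa, compressive.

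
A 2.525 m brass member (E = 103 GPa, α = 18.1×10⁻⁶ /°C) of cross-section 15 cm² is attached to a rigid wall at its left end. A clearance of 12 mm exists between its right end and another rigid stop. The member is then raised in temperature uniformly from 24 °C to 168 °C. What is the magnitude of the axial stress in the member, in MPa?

σ ≈ 0 MPa

If the wall were absent the member would grow by αΔT L = 18.1×10⁻⁶ × 144 × 2525 = 6.581 mm.
Since δ_free = 6.58 mm is less than the 12 mm gap, the member never touches the wall. No axial force develops.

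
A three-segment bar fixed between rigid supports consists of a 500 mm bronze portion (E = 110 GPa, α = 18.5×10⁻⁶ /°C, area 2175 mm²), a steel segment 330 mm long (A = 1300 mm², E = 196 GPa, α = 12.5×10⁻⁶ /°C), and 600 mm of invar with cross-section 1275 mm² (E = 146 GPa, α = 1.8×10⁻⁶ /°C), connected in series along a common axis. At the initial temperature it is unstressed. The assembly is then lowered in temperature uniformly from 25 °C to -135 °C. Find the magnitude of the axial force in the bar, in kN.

Free thermal contraction of the whole bar: Σ αᵢΔT Lᵢ = 18.5×10⁻⁶×160×500 + 12.5×10⁻⁶×160×330 + 1.8×10⁻⁶×160×600 = 2.313 mm.
Since the ends are fixed, an axial force P builds up, equal in every segment, with P · Σ Lᵢ/(AᵢEᵢ) = δ_free.
The series flexibility is Σ Lᵢ/(AᵢEᵢ) = 500/(2175×110×10³) + 330/(1300×196×10³) + 600/(1275×146×10³) = 6.608×10⁻⁶ mm/N.
So P = 2.313 / 6.608×10⁻⁶ = 350 kN, tensile.

P ≈ 350 kN (tensile)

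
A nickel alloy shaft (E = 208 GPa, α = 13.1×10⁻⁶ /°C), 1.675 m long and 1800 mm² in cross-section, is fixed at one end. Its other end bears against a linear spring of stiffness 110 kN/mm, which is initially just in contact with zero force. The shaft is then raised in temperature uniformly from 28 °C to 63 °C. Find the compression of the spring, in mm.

The unrestrained thermal change is αΔT L = 13.1×10⁻⁶ × 35 × 1675 = 0.768 mm.
Let P be the compressive force at the spring. The shaft shortens elastically by PL/(AE) and the spring compresses by P/k; together these equal δ_free.
So P = δ_free / [L/(AE) + 1/k] = 0.768 / [ 1675/(1800×208×10³) + 1/(110×10³) ].
P = 0.768 / 1.356×10⁻⁵ = 56620 N.
Spring compression = P/k = 56620/(110×10³) = 0.5147 mm.

δ ≈ 0.515 mm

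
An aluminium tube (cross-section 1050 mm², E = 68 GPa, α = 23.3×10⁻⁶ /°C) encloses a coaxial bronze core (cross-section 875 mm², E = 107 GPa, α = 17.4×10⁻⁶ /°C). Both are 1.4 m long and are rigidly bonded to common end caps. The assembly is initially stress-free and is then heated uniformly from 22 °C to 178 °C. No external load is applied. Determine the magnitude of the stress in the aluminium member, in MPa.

Equilibrium of a rigid end plate with no external load gives equal and opposite internal forces ±P in the two members. Since α_{aluminium} > α_{bronze}, heating drives the aluminium into compression and the bronze into tension.
Compatibility of the two members (thermal + elastic change equal): (α₁ − α₂)ΔT = P·[1/(A₁E₁) + 1/(A₂E₂)].
|α₁ − α₂|·ΔT = 5.9×10⁻⁶ × 156 = 0.0009204.
1/(A₁E₁) + 1/(A₂E₂) = 1/(1050×68×10³) + 1/(875×107×10³) = 2.469×10⁻⁸ N⁻¹.
P = 0.0009204 / 2.469×10⁻⁸ = 37280 N = 37.28 kN.
σ_{aluminium} = P/A₁ = 37280/1050 = 35.51 MPa, compressive.

σ ≈ 35.5 MPa (compressive)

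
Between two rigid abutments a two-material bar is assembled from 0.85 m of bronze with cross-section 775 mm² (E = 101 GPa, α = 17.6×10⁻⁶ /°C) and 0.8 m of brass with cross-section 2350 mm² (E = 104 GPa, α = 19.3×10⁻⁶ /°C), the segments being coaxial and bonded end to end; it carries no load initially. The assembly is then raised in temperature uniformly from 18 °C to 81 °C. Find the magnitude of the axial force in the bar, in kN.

Free thermal expansion of the whole bar: Σ αᵢΔT Lᵢ = 17.6×10⁻⁶×63×850 + 19.3×10⁻⁶×63×800 = 1.915 mm.
The rigid supports impose zero overall length change; the single axial force P common to all segments must satisfy P Σ Lᵢ/(AᵢEᵢ) = δ_free.
The series flexibility is Σ Lᵢ/(AᵢEᵢ) = 850/(775×101×10³) + 800/(2350×104×10³) = 1.413×10⁻⁵ mm/N.
So P = 1.915 / 1.413×10⁻⁵ = 135.5 kN, compressive.

P ≈ 136 kN (compressive)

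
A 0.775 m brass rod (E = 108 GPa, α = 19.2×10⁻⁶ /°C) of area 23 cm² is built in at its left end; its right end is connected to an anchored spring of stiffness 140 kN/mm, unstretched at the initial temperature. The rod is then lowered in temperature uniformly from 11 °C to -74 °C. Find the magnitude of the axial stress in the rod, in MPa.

The unrestrained thermal change is αΔT L = 19.2×10⁻⁶ × 85 × 775 = 1.265 mm.
With a force P in the spring, the elastic change of the rod is PL/(AE) and that of the spring is P/k; compatibility requires their sum to equal δ_free.
P [ L/(AE) + 1/k ] = δ_free → P [ 775/(2300×108×10³) + 1/(140×10³) ] = 1.265.
P = 1.265 / 1.026×10⁻⁵ = 123200 N.
σ = P/A = 123200/2300 = 53.58 MPa.

σ ≈ 53.6 MPa (tensile)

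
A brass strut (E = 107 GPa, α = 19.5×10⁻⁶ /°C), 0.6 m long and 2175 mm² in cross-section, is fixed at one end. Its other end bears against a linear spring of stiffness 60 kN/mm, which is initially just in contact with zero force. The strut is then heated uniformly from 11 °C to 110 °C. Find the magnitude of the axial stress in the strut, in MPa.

Free thermal expansion: δ_free = αΔT L = 19.5×10⁻⁶ × 99 × 600 = 1.158 mm.
With a force P in the spring, the elastic change of the strut is PL/(AE) and that of the spring is P/k; compatibility requires their sum to equal δ_free.
P [ L/(AE) + 1/k ] = δ_free → P [ 600/(2175×107×10³) + 1/(60×10³) ] = 1.158.
P = 1.158 / 1.924×10⁻⁵ = 60190 N.
σ = P/A = 60190/2175 = 27.67 MPa.

σ ≈ 27.7 MPa (compressive)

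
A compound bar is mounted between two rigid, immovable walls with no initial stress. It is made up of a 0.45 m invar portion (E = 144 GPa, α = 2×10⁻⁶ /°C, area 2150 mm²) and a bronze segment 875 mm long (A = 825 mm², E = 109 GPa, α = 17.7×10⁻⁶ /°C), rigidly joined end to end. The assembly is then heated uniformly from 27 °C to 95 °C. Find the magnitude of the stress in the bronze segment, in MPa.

σ ≈ 121 MPa (compressive)

Free thermal expansion of the whole bar: Σ αᵢΔT Lᵢ = 2×10⁻⁶×68×450 + 17.7×10⁻⁶×68×875 = 1.114 mm.
The rigid supports impose zero overall length change; the single axial force P common to all segments must satisfy P Σ Lᵢ/(AᵢEᵢ) = δ_free.
Σ Lᵢ/(AᵢEᵢ) = 450/(2150×144×10³) + 875/(825×109×10³) = 1.118×10⁻⁵ mm/N.
So P = 1.114 / 1.118×10⁻⁵ = 99.64 kN, compressive.
σ_{bronze} = P / A = 99640 / 825 = 120.8 MPa.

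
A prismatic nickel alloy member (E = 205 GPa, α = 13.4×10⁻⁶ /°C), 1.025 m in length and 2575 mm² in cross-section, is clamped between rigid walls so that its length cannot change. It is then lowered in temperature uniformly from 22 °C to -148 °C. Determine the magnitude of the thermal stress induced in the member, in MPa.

With length fixed, the mechanical strain must cancel the thermal strain αΔT = 13.4×10⁻⁶ × 170 = 2278×10⁻⁶.
The stress required to suppress this strain is σ = Eε = 205×10³ × 2278×10⁻⁶ = 467 MPa, tensile since the member is trying to contract.

σ ≈ 467 MPa (tensile)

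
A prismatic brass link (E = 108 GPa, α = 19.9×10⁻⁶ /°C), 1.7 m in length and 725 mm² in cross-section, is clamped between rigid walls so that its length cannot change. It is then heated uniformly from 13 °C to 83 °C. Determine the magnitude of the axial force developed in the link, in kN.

P ≈ 109 kN (compressive)

With zero net strain, σ = E·αΔT = 108 GPa × 19.9×10⁻⁶ × 70 = 150.4 MPa.
Axial force P = σA = 150.4 × 725 = 109100 N = 109.1 kN, compressive.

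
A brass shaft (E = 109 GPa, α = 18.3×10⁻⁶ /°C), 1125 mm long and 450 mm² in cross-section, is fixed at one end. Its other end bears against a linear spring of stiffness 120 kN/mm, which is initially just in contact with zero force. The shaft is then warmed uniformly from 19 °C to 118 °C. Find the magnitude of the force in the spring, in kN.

P ≈ 65.2 kN

If the spring were absent the shaft would lengthen by αΔT L = 18.3×10⁻⁶ × 99 × 1125 = 2.038 mm.
Let P be the compressive force at the spring. The shaft shortens elastically by PL/(AE) and the spring compresses by P/k; together these equal δ_free.
P [ L/(AE) + 1/k ] = δ_free → P [ 1125/(450×109×10³) + 1/(120×10³) ] = 2.038.
P = 2.038 / 3.127×10⁻⁵ = 65180 N.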